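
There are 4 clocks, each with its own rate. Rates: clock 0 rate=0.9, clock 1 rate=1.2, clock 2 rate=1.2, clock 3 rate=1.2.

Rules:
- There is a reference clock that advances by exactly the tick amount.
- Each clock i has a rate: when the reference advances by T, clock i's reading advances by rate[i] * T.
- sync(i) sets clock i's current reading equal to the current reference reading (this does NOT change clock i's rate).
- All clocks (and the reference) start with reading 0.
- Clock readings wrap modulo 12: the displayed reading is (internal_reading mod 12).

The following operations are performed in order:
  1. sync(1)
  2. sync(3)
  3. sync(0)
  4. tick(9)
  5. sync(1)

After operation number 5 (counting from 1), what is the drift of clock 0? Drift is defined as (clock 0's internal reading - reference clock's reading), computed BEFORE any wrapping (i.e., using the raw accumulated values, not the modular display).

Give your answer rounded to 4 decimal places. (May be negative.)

Answer: -0.9000

Derivation:
After op 1 sync(1): ref=0.0000 raw=[0.0000 0.0000 0.0000 0.0000]
After op 2 sync(3): ref=0.0000 raw=[0.0000 0.0000 0.0000 0.0000]
After op 3 sync(0): ref=0.0000 raw=[0.0000 0.0000 0.0000 0.0000]
After op 4 tick(9): ref=9.0000 raw=[8.1000 10.8000 10.8000 10.8000]
After op 5 sync(1): ref=9.0000 raw=[8.1000 9.0000 10.8000 10.8000]
Drift of clock 0 after op 5: 8.1000 - 9.0000 = -0.9000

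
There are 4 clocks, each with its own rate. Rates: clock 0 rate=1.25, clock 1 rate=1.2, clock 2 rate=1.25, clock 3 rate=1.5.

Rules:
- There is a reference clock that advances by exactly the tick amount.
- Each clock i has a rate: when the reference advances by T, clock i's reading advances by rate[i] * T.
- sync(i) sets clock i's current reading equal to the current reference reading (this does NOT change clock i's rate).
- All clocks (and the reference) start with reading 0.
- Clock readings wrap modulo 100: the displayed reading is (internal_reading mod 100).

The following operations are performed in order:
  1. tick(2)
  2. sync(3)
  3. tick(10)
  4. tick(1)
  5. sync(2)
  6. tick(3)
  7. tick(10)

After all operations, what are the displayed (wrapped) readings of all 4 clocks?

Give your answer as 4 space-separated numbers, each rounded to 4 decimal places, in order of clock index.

After op 1 tick(2): ref=2.0000 raw=[2.5000 2.4000 2.5000 3.0000]
After op 2 sync(3): ref=2.0000 raw=[2.5000 2.4000 2.5000 2.0000]
After op 3 tick(10): ref=12.0000 raw=[15.0000 14.4000 15.0000 17.0000]
After op 4 tick(1): ref=13.0000 raw=[16.2500 15.6000 16.2500 18.5000]
After op 5 sync(2): ref=13.0000 raw=[16.2500 15.6000 13.0000 18.5000]
After op 6 tick(3): ref=16.0000 raw=[20.0000 19.2000 16.7500 23.0000]
After op 7 tick(10): ref=26.0000 raw=[32.5000 31.2000 29.2500 38.0000]
Wrap final raw readings (mod 100): 32.5000 mod 100 = 32.5000; 31.2000 mod 100 = 31.2000; 29.2500 mod 100 = 29.2500; 38.0000 mod 100 = 38.0000

Answer: 32.5000 31.2000 29.2500 38.0000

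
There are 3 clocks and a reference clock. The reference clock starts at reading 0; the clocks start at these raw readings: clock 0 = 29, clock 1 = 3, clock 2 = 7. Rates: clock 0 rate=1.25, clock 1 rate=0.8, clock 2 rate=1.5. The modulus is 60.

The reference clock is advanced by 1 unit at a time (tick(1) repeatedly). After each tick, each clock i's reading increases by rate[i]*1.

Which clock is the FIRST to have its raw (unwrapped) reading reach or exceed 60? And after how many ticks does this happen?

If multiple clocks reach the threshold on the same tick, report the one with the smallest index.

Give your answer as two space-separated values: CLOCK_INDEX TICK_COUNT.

Answer: 0 25

Derivation:
clock 0: start=29, rate=1.25, needs 60-29 = 31; ticks = ceil(31/1.25) = ceil(24.8000) = 25; reading at tick 25 = 29 + 1.25*25 = 60.2500
clock 1: start=3, rate=0.8, needs 60-3 = 57; ticks = ceil(57/0.8) = ceil(71.2500) = 72; reading at tick 72 = 3 + 0.8*72 = 60.6000
clock 2: start=7, rate=1.5, needs 60-7 = 53; ticks = ceil(53/1.5) = ceil(35.3333) = 36; reading at tick 36 = 7 + 1.5*36 = 61.0000
Minimum tick count = 25; winners = [0]; smallest index = 0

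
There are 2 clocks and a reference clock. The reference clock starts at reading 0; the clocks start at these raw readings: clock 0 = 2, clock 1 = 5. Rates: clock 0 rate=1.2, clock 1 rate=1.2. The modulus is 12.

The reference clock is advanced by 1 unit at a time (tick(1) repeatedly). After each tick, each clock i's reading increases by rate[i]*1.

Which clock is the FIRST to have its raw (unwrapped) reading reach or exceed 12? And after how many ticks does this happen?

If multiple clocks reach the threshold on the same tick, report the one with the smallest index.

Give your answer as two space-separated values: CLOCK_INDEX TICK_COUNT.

Answer: 1 6

Derivation:
clock 0: start=2, rate=1.2, needs 12-2 = 10; ticks = ceil(10/1.2) = ceil(8.3333) = 9; reading at tick 9 = 2 + 1.2*9 = 12.8000
clock 1: start=5, rate=1.2, needs 12-5 = 7; ticks = ceil(7/1.2) = ceil(5.8333) = 6; reading at tick 6 = 5 + 1.2*6 = 12.2000
Minimum tick count = 6; winners = [1]; smallest index = 1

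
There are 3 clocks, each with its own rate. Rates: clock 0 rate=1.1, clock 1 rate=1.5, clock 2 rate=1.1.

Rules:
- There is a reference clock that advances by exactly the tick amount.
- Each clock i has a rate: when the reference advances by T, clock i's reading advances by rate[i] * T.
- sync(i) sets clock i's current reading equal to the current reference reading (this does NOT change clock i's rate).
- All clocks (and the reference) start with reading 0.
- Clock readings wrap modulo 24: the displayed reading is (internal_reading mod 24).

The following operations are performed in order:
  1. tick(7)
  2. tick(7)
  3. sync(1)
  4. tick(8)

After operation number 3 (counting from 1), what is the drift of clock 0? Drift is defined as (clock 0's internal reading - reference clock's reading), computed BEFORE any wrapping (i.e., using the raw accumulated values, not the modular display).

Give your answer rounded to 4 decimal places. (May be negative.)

Answer: 1.4000

Derivation:
After op 1 tick(7): ref=7.0000 raw=[7.7000 10.5000 7.7000]
After op 2 tick(7): ref=14.0000 raw=[15.4000 21.0000 15.4000]
After op 3 sync(1): ref=14.0000 raw=[15.4000 14.0000 15.4000]
Drift of clock 0 after op 3: 15.4000 - 14.0000 = 1.4000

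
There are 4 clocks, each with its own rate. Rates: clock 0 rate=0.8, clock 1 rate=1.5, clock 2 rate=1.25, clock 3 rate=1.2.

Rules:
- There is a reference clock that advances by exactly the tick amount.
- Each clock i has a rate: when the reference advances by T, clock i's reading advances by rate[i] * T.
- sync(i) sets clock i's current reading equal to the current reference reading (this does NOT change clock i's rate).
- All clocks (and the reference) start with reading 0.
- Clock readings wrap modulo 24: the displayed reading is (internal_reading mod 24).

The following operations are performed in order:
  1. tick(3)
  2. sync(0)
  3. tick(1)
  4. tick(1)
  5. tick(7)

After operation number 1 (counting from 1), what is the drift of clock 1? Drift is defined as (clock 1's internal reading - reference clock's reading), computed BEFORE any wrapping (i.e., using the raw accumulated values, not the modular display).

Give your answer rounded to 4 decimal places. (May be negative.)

Answer: 1.5000

Derivation:
After op 1 tick(3): ref=3.0000 raw=[2.4000 4.5000 3.7500 3.6000]
Drift of clock 1 after op 1: 4.5000 - 3.0000 = 1.5000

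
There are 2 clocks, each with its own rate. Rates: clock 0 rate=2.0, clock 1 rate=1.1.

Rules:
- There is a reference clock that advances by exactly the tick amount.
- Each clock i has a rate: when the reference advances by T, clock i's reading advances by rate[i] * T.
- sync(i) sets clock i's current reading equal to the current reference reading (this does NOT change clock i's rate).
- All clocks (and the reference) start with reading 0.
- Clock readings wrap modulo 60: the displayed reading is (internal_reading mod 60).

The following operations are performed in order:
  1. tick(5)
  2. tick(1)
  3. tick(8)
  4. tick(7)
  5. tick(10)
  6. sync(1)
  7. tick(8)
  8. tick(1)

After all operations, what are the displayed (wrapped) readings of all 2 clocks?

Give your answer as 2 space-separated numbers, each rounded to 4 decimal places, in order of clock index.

Answer: 20.0000 40.9000

Derivation:
After op 1 tick(5): ref=5.0000 raw=[10.0000 5.5000]
After op 2 tick(1): ref=6.0000 raw=[12.0000 6.6000]
After op 3 tick(8): ref=14.0000 raw=[28.0000 15.4000]
After op 4 tick(7): ref=21.0000 raw=[42.0000 23.1000]
After op 5 tick(10): ref=31.0000 raw=[62.0000 34.1000]
After op 6 sync(1): ref=31.0000 raw=[62.0000 31.0000]
After op 7 tick(8): ref=39.0000 raw=[78.0000 39.8000]
After op 8 tick(1): ref=40.0000 raw=[80.0000 40.9000]
Wrap final raw readings (mod 60): 80.0000 mod 60 = 20.0000; 40.9000 mod 60 = 40.9000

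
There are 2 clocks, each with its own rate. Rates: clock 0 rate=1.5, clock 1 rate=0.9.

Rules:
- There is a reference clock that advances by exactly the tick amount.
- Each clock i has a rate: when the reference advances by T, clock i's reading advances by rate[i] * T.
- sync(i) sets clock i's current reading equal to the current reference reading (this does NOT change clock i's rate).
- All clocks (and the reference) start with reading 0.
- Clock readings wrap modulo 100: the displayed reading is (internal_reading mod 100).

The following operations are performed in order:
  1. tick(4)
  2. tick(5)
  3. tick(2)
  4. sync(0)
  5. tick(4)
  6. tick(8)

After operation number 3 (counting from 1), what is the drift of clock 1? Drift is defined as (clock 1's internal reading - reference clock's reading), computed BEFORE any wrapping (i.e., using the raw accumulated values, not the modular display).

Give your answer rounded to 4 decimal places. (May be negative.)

Answer: -1.1000

Derivation:
After op 1 tick(4): ref=4.0000 raw=[6.0000 3.6000]
After op 2 tick(5): ref=9.0000 raw=[13.5000 8.1000]
After op 3 tick(2): ref=11.0000 raw=[16.5000 9.9000]
Drift of clock 1 after op 3: 9.9000 - 11.0000 = -1.1000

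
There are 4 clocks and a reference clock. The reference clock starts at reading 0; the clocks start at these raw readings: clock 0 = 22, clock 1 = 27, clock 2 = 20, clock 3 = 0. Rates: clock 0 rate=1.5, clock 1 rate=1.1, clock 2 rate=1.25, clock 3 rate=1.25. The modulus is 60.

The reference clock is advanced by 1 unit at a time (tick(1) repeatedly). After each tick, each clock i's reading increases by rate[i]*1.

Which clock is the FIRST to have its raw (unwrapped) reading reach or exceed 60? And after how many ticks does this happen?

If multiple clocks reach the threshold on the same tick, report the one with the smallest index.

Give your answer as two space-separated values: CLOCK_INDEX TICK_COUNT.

clock 0: start=22, rate=1.5, needs 60-22 = 38; ticks = ceil(38/1.5) = ceil(25.3333) = 26; reading at tick 26 = 22 + 1.5*26 = 61.0000
clock 1: start=27, rate=1.1, needs 60-27 = 33; ticks = ceil(33/1.1) = ceil(30.0000) = 30; reading at tick 30 = 27 + 1.1*30 = 60.0000
clock 2: start=20, rate=1.25, needs 60-20 = 40; ticks = ceil(40/1.25) = ceil(32.0000) = 32; reading at tick 32 = 20 + 1.25*32 = 60.0000
clock 3: start=0, rate=1.25, needs 60-0 = 60; ticks = ceil(60/1.25) = ceil(48.0000) = 48; reading at tick 48 = 0 + 1.25*48 = 60.0000
Minimum tick count = 26; winners = [0]; smallest index = 0

Answer: 0 26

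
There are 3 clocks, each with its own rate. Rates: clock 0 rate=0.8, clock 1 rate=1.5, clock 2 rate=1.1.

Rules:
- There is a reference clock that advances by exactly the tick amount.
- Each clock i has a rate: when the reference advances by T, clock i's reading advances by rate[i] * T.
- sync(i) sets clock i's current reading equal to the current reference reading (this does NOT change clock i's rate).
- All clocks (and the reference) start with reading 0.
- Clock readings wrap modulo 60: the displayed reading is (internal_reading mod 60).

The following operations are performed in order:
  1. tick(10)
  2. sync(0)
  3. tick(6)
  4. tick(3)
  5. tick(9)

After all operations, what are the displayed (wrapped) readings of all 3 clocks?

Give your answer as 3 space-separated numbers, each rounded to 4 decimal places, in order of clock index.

After op 1 tick(10): ref=10.0000 raw=[8.0000 15.0000 11.0000]
After op 2 sync(0): ref=10.0000 raw=[10.0000 15.0000 11.0000]
After op 3 tick(6): ref=16.0000 raw=[14.8000 24.0000 17.6000]
After op 4 tick(3): ref=19.0000 raw=[17.2000 28.5000 20.9000]
After op 5 tick(9): ref=28.0000 raw=[24.4000 42.0000 30.8000]
Wrap final raw readings (mod 60): 24.4000 mod 60 = 24.4000; 42.0000 mod 60 = 42.0000; 30.8000 mod 60 = 30.8000

Answer: 24.4000 42.0000 30.8000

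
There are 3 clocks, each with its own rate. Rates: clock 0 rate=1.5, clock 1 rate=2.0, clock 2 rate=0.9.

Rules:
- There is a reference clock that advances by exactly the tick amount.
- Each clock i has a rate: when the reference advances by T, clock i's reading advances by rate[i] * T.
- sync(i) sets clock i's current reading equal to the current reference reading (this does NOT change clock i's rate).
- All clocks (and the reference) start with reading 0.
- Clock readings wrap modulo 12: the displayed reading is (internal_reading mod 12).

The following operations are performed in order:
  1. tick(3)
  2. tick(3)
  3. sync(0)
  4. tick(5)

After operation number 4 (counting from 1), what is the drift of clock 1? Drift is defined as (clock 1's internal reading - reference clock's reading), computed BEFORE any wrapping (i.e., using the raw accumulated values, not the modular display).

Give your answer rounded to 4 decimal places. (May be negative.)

After op 1 tick(3): ref=3.0000 raw=[4.5000 6.0000 2.7000]
After op 2 tick(3): ref=6.0000 raw=[9.0000 12.0000 5.4000]
After op 3 sync(0): ref=6.0000 raw=[6.0000 12.0000 5.4000]
After op 4 tick(5): ref=11.0000 raw=[13.5000 22.0000 9.9000]
Drift of clock 1 after op 4: 22.0000 - 11.0000 = 11.0000

Answer: 11.0000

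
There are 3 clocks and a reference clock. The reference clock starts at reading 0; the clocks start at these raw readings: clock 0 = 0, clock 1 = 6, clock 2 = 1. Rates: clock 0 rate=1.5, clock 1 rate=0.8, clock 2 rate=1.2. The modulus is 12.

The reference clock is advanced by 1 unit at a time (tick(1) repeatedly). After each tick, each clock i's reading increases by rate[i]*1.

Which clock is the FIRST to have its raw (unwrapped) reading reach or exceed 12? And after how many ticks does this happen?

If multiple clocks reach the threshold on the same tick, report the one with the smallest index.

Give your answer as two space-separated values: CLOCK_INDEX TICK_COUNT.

Answer: 0 8

Derivation:
clock 0: start=0, rate=1.5, needs 12-0 = 12; ticks = ceil(12/1.5) = ceil(8.0000) = 8; reading at tick 8 = 0 + 1.5*8 = 12.0000
clock 1: start=6, rate=0.8, needs 12-6 = 6; ticks = ceil(6/0.8) = ceil(7.5000) = 8; reading at tick 8 = 6 + 0.8*8 = 12.4000
clock 2: start=1, rate=1.2, needs 12-1 = 11; ticks = ceil(11/1.2) = ceil(9.1667) = 10; reading at tick 10 = 1 + 1.2*10 = 13.0000
Minimum tick count = 8; winners = [0, 1]; smallest index = 0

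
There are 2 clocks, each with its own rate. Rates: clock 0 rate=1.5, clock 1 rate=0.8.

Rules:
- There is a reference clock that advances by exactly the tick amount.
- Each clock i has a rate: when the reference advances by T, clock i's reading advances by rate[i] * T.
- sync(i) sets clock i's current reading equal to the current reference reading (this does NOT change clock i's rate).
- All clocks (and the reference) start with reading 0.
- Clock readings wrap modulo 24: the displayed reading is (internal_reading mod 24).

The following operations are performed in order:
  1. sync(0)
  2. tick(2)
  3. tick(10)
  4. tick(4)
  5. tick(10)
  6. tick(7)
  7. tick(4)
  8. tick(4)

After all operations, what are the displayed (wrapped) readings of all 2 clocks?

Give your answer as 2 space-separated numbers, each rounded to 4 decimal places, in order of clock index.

After op 1 sync(0): ref=0.0000 raw=[0.0000 0.0000]
After op 2 tick(2): ref=2.0000 raw=[3.0000 1.6000]
After op 3 tick(10): ref=12.0000 raw=[18.0000 9.6000]
After op 4 tick(4): ref=16.0000 raw=[24.0000 12.8000]
After op 5 tick(10): ref=26.0000 raw=[39.0000 20.8000]
After op 6 tick(7): ref=33.0000 raw=[49.5000 26.4000]
After op 7 tick(4): ref=37.0000 raw=[55.5000 29.6000]
After op 8 tick(4): ref=41.0000 raw=[61.5000 32.8000]
Wrap final raw readings (mod 24): 61.5000 mod 24 = 13.5000; 32.8000 mod 24 = 8.8000

Answer: 13.5000 8.8000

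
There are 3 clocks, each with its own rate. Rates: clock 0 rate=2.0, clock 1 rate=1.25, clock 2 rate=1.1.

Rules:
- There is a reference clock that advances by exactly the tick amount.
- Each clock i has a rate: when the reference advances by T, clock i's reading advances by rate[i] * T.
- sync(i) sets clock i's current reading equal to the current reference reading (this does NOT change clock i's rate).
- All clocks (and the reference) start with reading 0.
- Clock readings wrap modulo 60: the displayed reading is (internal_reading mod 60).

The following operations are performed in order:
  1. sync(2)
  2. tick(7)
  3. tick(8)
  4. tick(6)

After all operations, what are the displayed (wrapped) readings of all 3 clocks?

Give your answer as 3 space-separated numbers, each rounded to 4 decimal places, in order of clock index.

After op 1 sync(2): ref=0.0000 raw=[0.0000 0.0000 0.0000]
After op 2 tick(7): ref=7.0000 raw=[14.0000 8.7500 7.7000]
After op 3 tick(8): ref=15.0000 raw=[30.0000 18.7500 16.5000]
After op 4 tick(6): ref=21.0000 raw=[42.0000 26.2500 23.1000]
Wrap final raw readings (mod 60): 42.0000 mod 60 = 42.0000; 26.2500 mod 60 = 26.2500; 23.1000 mod 60 = 23.1000

Answer: 42.0000 26.2500 23.1000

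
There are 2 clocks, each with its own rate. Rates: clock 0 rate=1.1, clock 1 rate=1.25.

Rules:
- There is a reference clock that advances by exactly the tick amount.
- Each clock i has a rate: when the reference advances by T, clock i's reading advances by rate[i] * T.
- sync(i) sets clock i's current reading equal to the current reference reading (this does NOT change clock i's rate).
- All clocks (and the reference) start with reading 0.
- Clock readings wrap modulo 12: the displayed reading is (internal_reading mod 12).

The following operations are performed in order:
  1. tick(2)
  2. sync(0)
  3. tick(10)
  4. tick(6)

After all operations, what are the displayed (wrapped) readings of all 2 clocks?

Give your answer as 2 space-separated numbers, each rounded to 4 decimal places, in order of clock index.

Answer: 7.6000 10.5000

Derivation:
After op 1 tick(2): ref=2.0000 raw=[2.2000 2.5000]
After op 2 sync(0): ref=2.0000 raw=[2.0000 2.5000]
After op 3 tick(10): ref=12.0000 raw=[13.0000 15.0000]
After op 4 tick(6): ref=18.0000 raw=[19.6000 22.5000]
Wrap final raw readings (mod 12): 19.6000 mod 12 = 7.6000; 22.5000 mod 12 = 10.5000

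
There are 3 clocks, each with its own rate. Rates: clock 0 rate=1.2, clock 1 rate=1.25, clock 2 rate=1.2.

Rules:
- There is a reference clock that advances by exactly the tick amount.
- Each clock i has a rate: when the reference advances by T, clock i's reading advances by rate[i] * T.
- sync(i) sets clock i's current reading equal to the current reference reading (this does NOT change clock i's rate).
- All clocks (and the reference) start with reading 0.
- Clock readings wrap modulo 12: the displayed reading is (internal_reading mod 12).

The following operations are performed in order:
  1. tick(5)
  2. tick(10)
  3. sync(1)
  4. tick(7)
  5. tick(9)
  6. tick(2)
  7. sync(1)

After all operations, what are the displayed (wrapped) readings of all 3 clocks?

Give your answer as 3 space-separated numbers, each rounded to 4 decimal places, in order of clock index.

Answer: 3.6000 9.0000 3.6000

Derivation:
After op 1 tick(5): ref=5.0000 raw=[6.0000 6.2500 6.0000]
After op 2 tick(10): ref=15.0000 raw=[18.0000 18.7500 18.0000]
After op 3 sync(1): ref=15.0000 raw=[18.0000 15.0000 18.0000]
After op 4 tick(7): ref=22.0000 raw=[26.4000 23.7500 26.4000]
After op 5 tick(9): ref=31.0000 raw=[37.2000 35.0000 37.2000]
After op 6 tick(2): ref=33.0000 raw=[39.6000 37.5000 39.6000]
After op 7 sync(1): ref=33.0000 raw=[39.6000 33.0000 39.6000]
Wrap final raw readings (mod 12): 39.6000 mod 12 = 3.6000; 33.0000 mod 12 = 9.0000; 39.6000 mod 12 = 3.6000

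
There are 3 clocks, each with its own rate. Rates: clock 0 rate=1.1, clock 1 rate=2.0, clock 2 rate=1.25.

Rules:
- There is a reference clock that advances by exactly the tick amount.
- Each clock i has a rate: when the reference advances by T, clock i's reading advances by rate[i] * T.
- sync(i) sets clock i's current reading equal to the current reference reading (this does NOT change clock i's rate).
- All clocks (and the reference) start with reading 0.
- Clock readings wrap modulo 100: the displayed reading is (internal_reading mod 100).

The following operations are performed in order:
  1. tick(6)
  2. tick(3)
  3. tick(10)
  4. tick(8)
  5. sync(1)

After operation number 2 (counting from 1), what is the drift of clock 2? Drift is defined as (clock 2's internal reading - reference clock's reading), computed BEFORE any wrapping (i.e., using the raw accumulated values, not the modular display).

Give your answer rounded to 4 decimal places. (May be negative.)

Answer: 2.2500

Derivation:
After op 1 tick(6): ref=6.0000 raw=[6.6000 12.0000 7.5000]
After op 2 tick(3): ref=9.0000 raw=[9.9000 18.0000 11.2500]
Drift of clock 2 after op 2: 11.2500 - 9.0000 = 2.2500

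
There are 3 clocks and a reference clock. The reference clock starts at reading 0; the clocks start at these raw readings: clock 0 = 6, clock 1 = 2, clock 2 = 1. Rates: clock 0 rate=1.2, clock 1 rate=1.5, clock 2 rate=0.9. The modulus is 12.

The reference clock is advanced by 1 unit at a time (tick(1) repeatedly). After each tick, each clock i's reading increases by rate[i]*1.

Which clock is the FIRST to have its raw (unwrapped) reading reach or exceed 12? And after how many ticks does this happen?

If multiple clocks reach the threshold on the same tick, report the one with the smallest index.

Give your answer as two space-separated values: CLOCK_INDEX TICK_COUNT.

clock 0: start=6, rate=1.2, needs 12-6 = 6; ticks = ceil(6/1.2) = ceil(5.0000) = 5; reading at tick 5 = 6 + 1.2*5 = 12.0000
clock 1: start=2, rate=1.5, needs 12-2 = 10; ticks = ceil(10/1.5) = ceil(6.6667) = 7; reading at tick 7 = 2 + 1.5*7 = 12.5000
clock 2: start=1, rate=0.9, needs 12-1 = 11; ticks = ceil(11/0.9) = ceil(12.2222) = 13; reading at tick 13 = 1 + 0.9*13 = 12.7000
Minimum tick count = 5; winners = [0]; smallest index = 0

Answer: 0 5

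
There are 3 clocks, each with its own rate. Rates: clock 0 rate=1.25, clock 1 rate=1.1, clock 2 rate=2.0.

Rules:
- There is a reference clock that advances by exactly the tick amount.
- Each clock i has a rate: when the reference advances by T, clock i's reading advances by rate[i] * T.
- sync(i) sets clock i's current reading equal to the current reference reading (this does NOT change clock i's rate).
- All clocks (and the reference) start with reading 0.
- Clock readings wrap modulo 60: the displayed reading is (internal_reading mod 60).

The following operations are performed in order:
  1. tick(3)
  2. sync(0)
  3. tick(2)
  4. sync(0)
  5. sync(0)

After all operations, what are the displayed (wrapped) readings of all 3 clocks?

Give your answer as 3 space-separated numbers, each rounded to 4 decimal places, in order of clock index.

After op 1 tick(3): ref=3.0000 raw=[3.7500 3.3000 6.0000]
After op 2 sync(0): ref=3.0000 raw=[3.0000 3.3000 6.0000]
After op 3 tick(2): ref=5.0000 raw=[5.5000 5.5000 10.0000]
After op 4 sync(0): ref=5.0000 raw=[5.0000 5.5000 10.0000]
After op 5 sync(0): ref=5.0000 raw=[5.0000 5.5000 10.0000]
Wrap final raw readings (mod 60): 5.0000 mod 60 = 5.0000; 5.5000 mod 60 = 5.5000; 10.0000 mod 60 = 10.0000

Answer: 5.0000 5.5000 10.0000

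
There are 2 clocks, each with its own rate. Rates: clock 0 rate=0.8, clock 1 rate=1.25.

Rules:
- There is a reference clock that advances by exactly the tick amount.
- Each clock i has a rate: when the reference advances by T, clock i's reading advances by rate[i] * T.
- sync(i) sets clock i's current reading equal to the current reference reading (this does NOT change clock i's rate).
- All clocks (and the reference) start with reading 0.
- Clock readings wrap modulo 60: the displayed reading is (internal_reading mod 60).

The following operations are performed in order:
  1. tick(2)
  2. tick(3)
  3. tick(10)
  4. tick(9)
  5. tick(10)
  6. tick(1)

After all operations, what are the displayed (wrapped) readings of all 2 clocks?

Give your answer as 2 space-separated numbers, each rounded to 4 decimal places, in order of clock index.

Answer: 28.0000 43.7500

Derivation:
After op 1 tick(2): ref=2.0000 raw=[1.6000 2.5000]
After op 2 tick(3): ref=5.0000 raw=[4.0000 6.2500]
After op 3 tick(10): ref=15.0000 raw=[12.0000 18.7500]
After op 4 tick(9): ref=24.0000 raw=[19.2000 30.0000]
After op 5 tick(10): ref=34.0000 raw=[27.2000 42.5000]
After op 6 tick(1): ref=35.0000 raw=[28.0000 43.7500]
Wrap final raw readings (mod 60): 28.0000 mod 60 = 28.0000; 43.7500 mod 60 = 43.7500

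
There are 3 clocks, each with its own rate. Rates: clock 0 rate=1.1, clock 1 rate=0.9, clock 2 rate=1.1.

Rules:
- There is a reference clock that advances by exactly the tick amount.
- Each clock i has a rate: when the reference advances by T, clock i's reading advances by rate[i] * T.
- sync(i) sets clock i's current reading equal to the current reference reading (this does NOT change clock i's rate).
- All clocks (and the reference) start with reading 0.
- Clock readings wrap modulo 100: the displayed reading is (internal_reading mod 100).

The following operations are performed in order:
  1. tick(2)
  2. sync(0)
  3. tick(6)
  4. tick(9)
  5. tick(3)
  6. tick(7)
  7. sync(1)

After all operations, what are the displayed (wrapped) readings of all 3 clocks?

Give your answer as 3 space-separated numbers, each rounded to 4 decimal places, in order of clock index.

After op 1 tick(2): ref=2.0000 raw=[2.2000 1.8000 2.2000]
After op 2 sync(0): ref=2.0000 raw=[2.0000 1.8000 2.2000]
After op 3 tick(6): ref=8.0000 raw=[8.6000 7.2000 8.8000]
After op 4 tick(9): ref=17.0000 raw=[18.5000 15.3000 18.7000]
After op 5 tick(3): ref=20.0000 raw=[21.8000 18.0000 22.0000]
After op 6 tick(7): ref=27.0000 raw=[29.5000 24.3000 29.7000]
After op 7 sync(1): ref=27.0000 raw=[29.5000 27.0000 29.7000]
Wrap final raw readings (mod 100): 29.5000 mod 100 = 29.5000; 27.0000 mod 100 = 27.0000; 29.7000 mod 100 = 29.7000

Answer: 29.5000 27.0000 29.7000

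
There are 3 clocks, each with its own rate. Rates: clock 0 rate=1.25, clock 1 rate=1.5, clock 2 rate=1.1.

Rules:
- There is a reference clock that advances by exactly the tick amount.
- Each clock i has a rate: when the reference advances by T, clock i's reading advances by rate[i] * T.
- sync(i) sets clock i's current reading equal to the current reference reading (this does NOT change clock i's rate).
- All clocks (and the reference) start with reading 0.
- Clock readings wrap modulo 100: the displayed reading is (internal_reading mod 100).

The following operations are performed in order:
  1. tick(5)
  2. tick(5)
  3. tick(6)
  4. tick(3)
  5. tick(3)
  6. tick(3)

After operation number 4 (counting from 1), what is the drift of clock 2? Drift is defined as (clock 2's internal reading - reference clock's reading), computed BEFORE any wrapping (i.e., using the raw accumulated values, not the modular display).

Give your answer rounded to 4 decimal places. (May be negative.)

After op 1 tick(5): ref=5.0000 raw=[6.2500 7.5000 5.5000]
After op 2 tick(5): ref=10.0000 raw=[12.5000 15.0000 11.0000]
After op 3 tick(6): ref=16.0000 raw=[20.0000 24.0000 17.6000]
After op 4 tick(3): ref=19.0000 raw=[23.7500 28.5000 20.9000]
Drift of clock 2 after op 4: 20.9000 - 19.0000 = 1.9000

Answer: 1.9000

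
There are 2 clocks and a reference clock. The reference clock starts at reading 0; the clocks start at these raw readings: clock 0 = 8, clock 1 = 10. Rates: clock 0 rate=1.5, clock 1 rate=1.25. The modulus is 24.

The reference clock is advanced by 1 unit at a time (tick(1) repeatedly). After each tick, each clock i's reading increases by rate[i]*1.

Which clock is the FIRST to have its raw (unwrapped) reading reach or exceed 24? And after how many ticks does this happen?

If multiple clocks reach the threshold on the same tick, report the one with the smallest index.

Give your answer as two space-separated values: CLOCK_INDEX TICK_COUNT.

clock 0: start=8, rate=1.5, needs 24-8 = 16; ticks = ceil(16/1.5) = ceil(10.6667) = 11; reading at tick 11 = 8 + 1.5*11 = 24.5000
clock 1: start=10, rate=1.25, needs 24-10 = 14; ticks = ceil(14/1.25) = ceil(11.2000) = 12; reading at tick 12 = 10 + 1.25*12 = 25.0000
Minimum tick count = 11; winners = [0]; smallest index = 0

Answer: 0 11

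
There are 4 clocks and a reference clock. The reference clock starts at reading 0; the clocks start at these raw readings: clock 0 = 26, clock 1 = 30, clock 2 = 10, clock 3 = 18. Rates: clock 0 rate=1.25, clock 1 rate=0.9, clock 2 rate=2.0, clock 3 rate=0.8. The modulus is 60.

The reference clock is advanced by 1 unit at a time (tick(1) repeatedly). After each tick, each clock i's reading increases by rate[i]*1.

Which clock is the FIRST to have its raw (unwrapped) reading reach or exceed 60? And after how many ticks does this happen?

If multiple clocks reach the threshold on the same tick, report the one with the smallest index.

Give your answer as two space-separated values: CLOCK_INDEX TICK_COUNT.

clock 0: start=26, rate=1.25, needs 60-26 = 34; ticks = ceil(34/1.25) = ceil(27.2000) = 28; reading at tick 28 = 26 + 1.25*28 = 61.0000
clock 1: start=30, rate=0.9, needs 60-30 = 30; ticks = ceil(30/0.9) = ceil(33.3333) = 34; reading at tick 34 = 30 + 0.9*34 = 60.6000
clock 2: start=10, rate=2.0, needs 60-10 = 50; ticks = ceil(50/2.0) = ceil(25.0000) = 25; reading at tick 25 = 10 + 2.0*25 = 60.0000
clock 3: start=18, rate=0.8, needs 60-18 = 42; ticks = ceil(42/0.8) = ceil(52.5000) = 53; reading at tick 53 = 18 + 0.8*53 = 60.4000
Minimum tick count = 25; winners = [2]; smallest index = 2

Answer: 2 25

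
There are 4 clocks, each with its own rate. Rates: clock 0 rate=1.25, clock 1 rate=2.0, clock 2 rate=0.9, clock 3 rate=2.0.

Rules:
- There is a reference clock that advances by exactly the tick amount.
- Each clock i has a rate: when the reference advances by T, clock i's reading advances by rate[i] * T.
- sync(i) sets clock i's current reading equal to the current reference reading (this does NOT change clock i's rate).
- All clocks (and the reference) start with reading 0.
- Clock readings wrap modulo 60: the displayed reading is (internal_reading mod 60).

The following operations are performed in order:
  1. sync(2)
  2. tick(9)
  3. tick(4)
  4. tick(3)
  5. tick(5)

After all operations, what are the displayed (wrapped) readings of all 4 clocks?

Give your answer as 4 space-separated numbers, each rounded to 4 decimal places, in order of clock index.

After op 1 sync(2): ref=0.0000 raw=[0.0000 0.0000 0.0000 0.0000]
After op 2 tick(9): ref=9.0000 raw=[11.2500 18.0000 8.1000 18.0000]
After op 3 tick(4): ref=13.0000 raw=[16.2500 26.0000 11.7000 26.0000]
After op 4 tick(3): ref=16.0000 raw=[20.0000 32.0000 14.4000 32.0000]
After op 5 tick(5): ref=21.0000 raw=[26.2500 42.0000 18.9000 42.0000]
Wrap final raw readings (mod 60): 26.2500 mod 60 = 26.2500; 42.0000 mod 60 = 42.0000; 18.9000 mod 60 = 18.9000; 42.0000 mod 60 = 42.0000

Answer: 26.2500 42.0000 18.9000 42.0000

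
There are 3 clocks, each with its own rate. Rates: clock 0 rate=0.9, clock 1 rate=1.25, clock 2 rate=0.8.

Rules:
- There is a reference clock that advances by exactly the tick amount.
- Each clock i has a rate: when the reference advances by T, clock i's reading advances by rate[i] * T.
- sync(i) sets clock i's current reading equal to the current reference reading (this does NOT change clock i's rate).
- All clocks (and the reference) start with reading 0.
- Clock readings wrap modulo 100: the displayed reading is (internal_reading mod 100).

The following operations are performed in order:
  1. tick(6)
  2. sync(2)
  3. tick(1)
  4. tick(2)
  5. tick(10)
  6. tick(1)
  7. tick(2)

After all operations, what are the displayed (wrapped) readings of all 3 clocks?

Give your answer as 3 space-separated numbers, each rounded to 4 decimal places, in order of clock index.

After op 1 tick(6): ref=6.0000 raw=[5.4000 7.5000 4.8000]
After op 2 sync(2): ref=6.0000 raw=[5.4000 7.5000 6.0000]
After op 3 tick(1): ref=7.0000 raw=[6.3000 8.7500 6.8000]
After op 4 tick(2): ref=9.0000 raw=[8.1000 11.2500 8.4000]
After op 5 tick(10): ref=19.0000 raw=[17.1000 23.7500 16.4000]
After op 6 tick(1): ref=20.0000 raw=[18.0000 25.0000 17.2000]
After op 7 tick(2): ref=22.0000 raw=[19.8000 27.5000 18.8000]
Wrap final raw readings (mod 100): 19.8000 mod 100 = 19.8000; 27.5000 mod 100 = 27.5000; 18.8000 mod 100 = 18.8000

Answer: 19.8000 27.5000 18.8000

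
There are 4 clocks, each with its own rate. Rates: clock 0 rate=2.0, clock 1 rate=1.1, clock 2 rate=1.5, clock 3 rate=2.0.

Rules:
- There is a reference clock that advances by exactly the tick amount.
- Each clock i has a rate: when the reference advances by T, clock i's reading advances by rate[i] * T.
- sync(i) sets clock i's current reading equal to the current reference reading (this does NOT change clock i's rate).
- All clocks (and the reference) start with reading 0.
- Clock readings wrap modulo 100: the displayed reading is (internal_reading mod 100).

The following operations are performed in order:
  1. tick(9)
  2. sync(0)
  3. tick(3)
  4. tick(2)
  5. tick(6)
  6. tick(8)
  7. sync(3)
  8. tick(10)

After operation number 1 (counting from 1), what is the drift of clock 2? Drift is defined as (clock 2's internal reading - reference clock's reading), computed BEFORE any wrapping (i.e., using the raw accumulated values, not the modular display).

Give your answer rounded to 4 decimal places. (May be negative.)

Answer: 4.5000

Derivation:
After op 1 tick(9): ref=9.0000 raw=[18.0000 9.9000 13.5000 18.0000]
Drift of clock 2 after op 1: 13.5000 - 9.0000 = 4.5000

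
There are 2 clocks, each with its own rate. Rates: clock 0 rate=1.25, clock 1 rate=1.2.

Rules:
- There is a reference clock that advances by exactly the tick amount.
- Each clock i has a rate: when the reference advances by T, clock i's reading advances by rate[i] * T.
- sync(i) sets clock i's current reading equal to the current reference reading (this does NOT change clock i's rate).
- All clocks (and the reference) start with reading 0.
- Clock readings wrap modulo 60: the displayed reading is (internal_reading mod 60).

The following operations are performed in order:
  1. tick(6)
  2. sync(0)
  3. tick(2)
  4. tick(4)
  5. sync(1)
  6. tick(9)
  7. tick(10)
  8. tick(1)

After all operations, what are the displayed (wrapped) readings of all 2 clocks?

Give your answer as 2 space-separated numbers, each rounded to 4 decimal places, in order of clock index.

After op 1 tick(6): ref=6.0000 raw=[7.5000 7.2000]
After op 2 sync(0): ref=6.0000 raw=[6.0000 7.2000]
After op 3 tick(2): ref=8.0000 raw=[8.5000 9.6000]
After op 4 tick(4): ref=12.0000 raw=[13.5000 14.4000]
After op 5 sync(1): ref=12.0000 raw=[13.5000 12.0000]
After op 6 tick(9): ref=21.0000 raw=[24.7500 22.8000]
After op 7 tick(10): ref=31.0000 raw=[37.2500 34.8000]
After op 8 tick(1): ref=32.0000 raw=[38.5000 36.0000]
Wrap final raw readings (mod 60): 38.5000 mod 60 = 38.5000; 36.0000 mod 60 = 36.0000

Answer: 38.5000 36.0000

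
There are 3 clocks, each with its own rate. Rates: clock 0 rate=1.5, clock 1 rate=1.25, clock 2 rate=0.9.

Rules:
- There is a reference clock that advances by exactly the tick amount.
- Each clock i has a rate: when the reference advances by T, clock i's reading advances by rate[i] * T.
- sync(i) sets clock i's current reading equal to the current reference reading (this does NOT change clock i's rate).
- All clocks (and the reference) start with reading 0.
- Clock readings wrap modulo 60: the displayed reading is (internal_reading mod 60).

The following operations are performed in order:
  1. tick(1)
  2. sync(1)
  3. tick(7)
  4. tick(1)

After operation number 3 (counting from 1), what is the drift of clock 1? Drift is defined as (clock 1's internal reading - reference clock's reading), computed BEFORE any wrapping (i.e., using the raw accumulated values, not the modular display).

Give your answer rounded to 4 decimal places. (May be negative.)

After op 1 tick(1): ref=1.0000 raw=[1.5000 1.2500 0.9000]
After op 2 sync(1): ref=1.0000 raw=[1.5000 1.0000 0.9000]
After op 3 tick(7): ref=8.0000 raw=[12.0000 9.7500 7.2000]
Drift of clock 1 after op 3: 9.7500 - 8.0000 = 1.7500

Answer: 1.7500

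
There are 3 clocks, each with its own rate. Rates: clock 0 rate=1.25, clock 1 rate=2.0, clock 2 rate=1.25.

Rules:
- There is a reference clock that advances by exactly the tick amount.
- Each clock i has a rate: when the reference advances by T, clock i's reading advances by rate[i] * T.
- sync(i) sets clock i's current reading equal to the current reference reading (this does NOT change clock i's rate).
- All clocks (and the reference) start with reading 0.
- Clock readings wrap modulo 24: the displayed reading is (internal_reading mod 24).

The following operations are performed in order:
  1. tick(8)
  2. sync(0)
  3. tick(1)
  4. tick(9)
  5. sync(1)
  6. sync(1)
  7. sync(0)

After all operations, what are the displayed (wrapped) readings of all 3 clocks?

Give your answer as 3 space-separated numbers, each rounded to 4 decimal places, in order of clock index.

Answer: 18.0000 18.0000 22.5000

Derivation:
After op 1 tick(8): ref=8.0000 raw=[10.0000 16.0000 10.0000]
After op 2 sync(0): ref=8.0000 raw=[8.0000 16.0000 10.0000]
After op 3 tick(1): ref=9.0000 raw=[9.2500 18.0000 11.2500]
After op 4 tick(9): ref=18.0000 raw=[20.5000 36.0000 22.5000]
After op 5 sync(1): ref=18.0000 raw=[20.5000 18.0000 22.5000]
After op 6 sync(1): ref=18.0000 raw=[20.5000 18.0000 22.5000]
After op 7 sync(0): ref=18.0000 raw=[18.0000 18.0000 22.5000]
Wrap final raw readings (mod 24): 18.0000 mod 24 = 18.0000; 18.0000 mod 24 = 18.0000; 22.5000 mod 24 = 22.5000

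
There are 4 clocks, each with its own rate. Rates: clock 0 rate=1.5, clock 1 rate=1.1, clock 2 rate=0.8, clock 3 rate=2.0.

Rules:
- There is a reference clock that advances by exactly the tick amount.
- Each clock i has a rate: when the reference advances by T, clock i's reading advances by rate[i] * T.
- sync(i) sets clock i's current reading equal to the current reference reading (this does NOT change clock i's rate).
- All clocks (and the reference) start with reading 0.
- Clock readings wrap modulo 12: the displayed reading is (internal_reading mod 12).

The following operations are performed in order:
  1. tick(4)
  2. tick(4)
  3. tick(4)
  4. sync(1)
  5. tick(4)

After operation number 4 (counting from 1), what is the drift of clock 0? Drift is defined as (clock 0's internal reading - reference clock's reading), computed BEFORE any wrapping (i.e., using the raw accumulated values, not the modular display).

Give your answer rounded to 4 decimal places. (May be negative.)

Answer: 6.0000

Derivation:
After op 1 tick(4): ref=4.0000 raw=[6.0000 4.4000 3.2000 8.0000]
After op 2 tick(4): ref=8.0000 raw=[12.0000 8.8000 6.4000 16.0000]
After op 3 tick(4): ref=12.0000 raw=[18.0000 13.2000 9.6000 24.0000]
After op 4 sync(1): ref=12.0000 raw=[18.0000 12.0000 9.6000 24.0000]
Drift of clock 0 after op 4: 18.0000 - 12.0000 = 6.0000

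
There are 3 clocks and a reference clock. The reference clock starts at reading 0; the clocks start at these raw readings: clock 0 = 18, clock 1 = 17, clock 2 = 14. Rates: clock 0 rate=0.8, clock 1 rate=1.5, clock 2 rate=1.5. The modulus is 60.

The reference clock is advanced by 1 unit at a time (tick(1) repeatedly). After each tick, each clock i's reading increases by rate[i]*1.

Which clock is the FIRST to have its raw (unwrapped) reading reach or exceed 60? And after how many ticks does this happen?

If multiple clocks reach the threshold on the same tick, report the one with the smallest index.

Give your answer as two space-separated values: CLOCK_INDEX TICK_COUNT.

Answer: 1 29

Derivation:
clock 0: start=18, rate=0.8, needs 60-18 = 42; ticks = ceil(42/0.8) = ceil(52.5000) = 53; reading at tick 53 = 18 + 0.8*53 = 60.4000
clock 1: start=17, rate=1.5, needs 60-17 = 43; ticks = ceil(43/1.5) = ceil(28.6667) = 29; reading at tick 29 = 17 + 1.5*29 = 60.5000
clock 2: start=14, rate=1.5, needs 60-14 = 46; ticks = ceil(46/1.5) = ceil(30.6667) = 31; reading at tick 31 = 14 + 1.5*31 = 60.5000
Minimum tick count = 29; winners = [1]; smallest index = 1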